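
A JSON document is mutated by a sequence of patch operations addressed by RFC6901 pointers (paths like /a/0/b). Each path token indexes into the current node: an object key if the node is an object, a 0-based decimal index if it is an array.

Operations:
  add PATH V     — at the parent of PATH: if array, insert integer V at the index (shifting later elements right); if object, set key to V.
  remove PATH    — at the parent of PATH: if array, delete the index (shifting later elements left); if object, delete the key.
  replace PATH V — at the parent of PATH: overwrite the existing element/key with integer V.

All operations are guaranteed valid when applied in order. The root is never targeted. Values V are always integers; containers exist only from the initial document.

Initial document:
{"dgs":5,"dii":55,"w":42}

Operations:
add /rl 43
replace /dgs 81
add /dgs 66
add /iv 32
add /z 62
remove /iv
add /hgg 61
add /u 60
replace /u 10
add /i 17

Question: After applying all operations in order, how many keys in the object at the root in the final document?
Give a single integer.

Answer: 8

Derivation:
After op 1 (add /rl 43): {"dgs":5,"dii":55,"rl":43,"w":42}
After op 2 (replace /dgs 81): {"dgs":81,"dii":55,"rl":43,"w":42}
After op 3 (add /dgs 66): {"dgs":66,"dii":55,"rl":43,"w":42}
After op 4 (add /iv 32): {"dgs":66,"dii":55,"iv":32,"rl":43,"w":42}
After op 5 (add /z 62): {"dgs":66,"dii":55,"iv":32,"rl":43,"w":42,"z":62}
After op 6 (remove /iv): {"dgs":66,"dii":55,"rl":43,"w":42,"z":62}
After op 7 (add /hgg 61): {"dgs":66,"dii":55,"hgg":61,"rl":43,"w":42,"z":62}
After op 8 (add /u 60): {"dgs":66,"dii":55,"hgg":61,"rl":43,"u":60,"w":42,"z":62}
After op 9 (replace /u 10): {"dgs":66,"dii":55,"hgg":61,"rl":43,"u":10,"w":42,"z":62}
After op 10 (add /i 17): {"dgs":66,"dii":55,"hgg":61,"i":17,"rl":43,"u":10,"w":42,"z":62}
Size at the root: 8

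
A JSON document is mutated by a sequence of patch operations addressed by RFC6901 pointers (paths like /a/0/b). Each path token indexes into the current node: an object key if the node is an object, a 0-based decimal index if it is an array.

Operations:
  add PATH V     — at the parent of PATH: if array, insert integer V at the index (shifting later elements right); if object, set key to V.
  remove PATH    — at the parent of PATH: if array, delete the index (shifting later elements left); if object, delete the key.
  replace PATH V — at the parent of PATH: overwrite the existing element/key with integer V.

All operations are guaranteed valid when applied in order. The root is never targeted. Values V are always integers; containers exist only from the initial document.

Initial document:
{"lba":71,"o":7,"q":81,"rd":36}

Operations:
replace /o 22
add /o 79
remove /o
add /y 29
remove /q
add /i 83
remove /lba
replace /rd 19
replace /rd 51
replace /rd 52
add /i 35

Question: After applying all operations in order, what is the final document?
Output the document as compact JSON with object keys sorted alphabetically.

After op 1 (replace /o 22): {"lba":71,"o":22,"q":81,"rd":36}
After op 2 (add /o 79): {"lba":71,"o":79,"q":81,"rd":36}
After op 3 (remove /o): {"lba":71,"q":81,"rd":36}
After op 4 (add /y 29): {"lba":71,"q":81,"rd":36,"y":29}
After op 5 (remove /q): {"lba":71,"rd":36,"y":29}
After op 6 (add /i 83): {"i":83,"lba":71,"rd":36,"y":29}
After op 7 (remove /lba): {"i":83,"rd":36,"y":29}
After op 8 (replace /rd 19): {"i":83,"rd":19,"y":29}
After op 9 (replace /rd 51): {"i":83,"rd":51,"y":29}
After op 10 (replace /rd 52): {"i":83,"rd":52,"y":29}
After op 11 (add /i 35): {"i":35,"rd":52,"y":29}

Answer: {"i":35,"rd":52,"y":29}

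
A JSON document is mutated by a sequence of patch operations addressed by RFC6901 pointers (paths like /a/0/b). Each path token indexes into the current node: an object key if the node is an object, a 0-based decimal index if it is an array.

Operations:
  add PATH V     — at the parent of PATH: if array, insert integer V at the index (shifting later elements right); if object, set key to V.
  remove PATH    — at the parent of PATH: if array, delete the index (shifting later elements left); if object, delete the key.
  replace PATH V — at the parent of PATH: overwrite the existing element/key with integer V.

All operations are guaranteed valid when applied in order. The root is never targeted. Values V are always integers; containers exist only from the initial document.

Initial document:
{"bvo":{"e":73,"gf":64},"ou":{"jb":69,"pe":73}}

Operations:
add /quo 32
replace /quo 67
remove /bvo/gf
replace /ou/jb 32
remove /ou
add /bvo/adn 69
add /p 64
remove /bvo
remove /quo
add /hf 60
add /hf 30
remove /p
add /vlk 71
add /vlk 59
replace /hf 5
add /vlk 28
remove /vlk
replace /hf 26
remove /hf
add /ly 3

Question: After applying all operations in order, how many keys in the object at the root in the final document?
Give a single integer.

After op 1 (add /quo 32): {"bvo":{"e":73,"gf":64},"ou":{"jb":69,"pe":73},"quo":32}
After op 2 (replace /quo 67): {"bvo":{"e":73,"gf":64},"ou":{"jb":69,"pe":73},"quo":67}
After op 3 (remove /bvo/gf): {"bvo":{"e":73},"ou":{"jb":69,"pe":73},"quo":67}
After op 4 (replace /ou/jb 32): {"bvo":{"e":73},"ou":{"jb":32,"pe":73},"quo":67}
After op 5 (remove /ou): {"bvo":{"e":73},"quo":67}
After op 6 (add /bvo/adn 69): {"bvo":{"adn":69,"e":73},"quo":67}
After op 7 (add /p 64): {"bvo":{"adn":69,"e":73},"p":64,"quo":67}
After op 8 (remove /bvo): {"p":64,"quo":67}
After op 9 (remove /quo): {"p":64}
After op 10 (add /hf 60): {"hf":60,"p":64}
After op 11 (add /hf 30): {"hf":30,"p":64}
After op 12 (remove /p): {"hf":30}
After op 13 (add /vlk 71): {"hf":30,"vlk":71}
After op 14 (add /vlk 59): {"hf":30,"vlk":59}
After op 15 (replace /hf 5): {"hf":5,"vlk":59}
After op 16 (add /vlk 28): {"hf":5,"vlk":28}
After op 17 (remove /vlk): {"hf":5}
After op 18 (replace /hf 26): {"hf":26}
After op 19 (remove /hf): {}
After op 20 (add /ly 3): {"ly":3}
Size at the root: 1

Answer: 1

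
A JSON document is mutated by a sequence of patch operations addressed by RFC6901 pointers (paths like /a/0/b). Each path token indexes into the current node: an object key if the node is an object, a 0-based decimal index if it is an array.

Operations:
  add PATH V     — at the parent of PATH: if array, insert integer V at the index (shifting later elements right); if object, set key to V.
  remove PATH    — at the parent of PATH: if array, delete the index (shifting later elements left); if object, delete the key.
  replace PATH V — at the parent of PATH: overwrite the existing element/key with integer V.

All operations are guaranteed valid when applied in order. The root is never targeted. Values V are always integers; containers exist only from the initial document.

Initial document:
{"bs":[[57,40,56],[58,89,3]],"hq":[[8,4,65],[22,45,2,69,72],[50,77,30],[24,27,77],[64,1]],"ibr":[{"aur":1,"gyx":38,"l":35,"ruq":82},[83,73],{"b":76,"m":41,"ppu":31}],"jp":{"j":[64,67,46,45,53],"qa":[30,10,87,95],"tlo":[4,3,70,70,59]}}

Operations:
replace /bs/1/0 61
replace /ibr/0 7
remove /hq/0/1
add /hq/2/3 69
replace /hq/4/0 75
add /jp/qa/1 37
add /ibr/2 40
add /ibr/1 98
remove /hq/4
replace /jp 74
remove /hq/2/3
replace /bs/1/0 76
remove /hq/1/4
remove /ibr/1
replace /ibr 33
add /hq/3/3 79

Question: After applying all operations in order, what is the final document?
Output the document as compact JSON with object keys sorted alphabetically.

Answer: {"bs":[[57,40,56],[76,89,3]],"hq":[[8,65],[22,45,2,69],[50,77,30],[24,27,77,79]],"ibr":33,"jp":74}

Derivation:
After op 1 (replace /bs/1/0 61): {"bs":[[57,40,56],[61,89,3]],"hq":[[8,4,65],[22,45,2,69,72],[50,77,30],[24,27,77],[64,1]],"ibr":[{"aur":1,"gyx":38,"l":35,"ruq":82},[83,73],{"b":76,"m":41,"ppu":31}],"jp":{"j":[64,67,46,45,53],"qa":[30,10,87,95],"tlo":[4,3,70,70,59]}}
After op 2 (replace /ibr/0 7): {"bs":[[57,40,56],[61,89,3]],"hq":[[8,4,65],[22,45,2,69,72],[50,77,30],[24,27,77],[64,1]],"ibr":[7,[83,73],{"b":76,"m":41,"ppu":31}],"jp":{"j":[64,67,46,45,53],"qa":[30,10,87,95],"tlo":[4,3,70,70,59]}}
After op 3 (remove /hq/0/1): {"bs":[[57,40,56],[61,89,3]],"hq":[[8,65],[22,45,2,69,72],[50,77,30],[24,27,77],[64,1]],"ibr":[7,[83,73],{"b":76,"m":41,"ppu":31}],"jp":{"j":[64,67,46,45,53],"qa":[30,10,87,95],"tlo":[4,3,70,70,59]}}
After op 4 (add /hq/2/3 69): {"bs":[[57,40,56],[61,89,3]],"hq":[[8,65],[22,45,2,69,72],[50,77,30,69],[24,27,77],[64,1]],"ibr":[7,[83,73],{"b":76,"m":41,"ppu":31}],"jp":{"j":[64,67,46,45,53],"qa":[30,10,87,95],"tlo":[4,3,70,70,59]}}
After op 5 (replace /hq/4/0 75): {"bs":[[57,40,56],[61,89,3]],"hq":[[8,65],[22,45,2,69,72],[50,77,30,69],[24,27,77],[75,1]],"ibr":[7,[83,73],{"b":76,"m":41,"ppu":31}],"jp":{"j":[64,67,46,45,53],"qa":[30,10,87,95],"tlo":[4,3,70,70,59]}}
After op 6 (add /jp/qa/1 37): {"bs":[[57,40,56],[61,89,3]],"hq":[[8,65],[22,45,2,69,72],[50,77,30,69],[24,27,77],[75,1]],"ibr":[7,[83,73],{"b":76,"m":41,"ppu":31}],"jp":{"j":[64,67,46,45,53],"qa":[30,37,10,87,95],"tlo":[4,3,70,70,59]}}
After op 7 (add /ibr/2 40): {"bs":[[57,40,56],[61,89,3]],"hq":[[8,65],[22,45,2,69,72],[50,77,30,69],[24,27,77],[75,1]],"ibr":[7,[83,73],40,{"b":76,"m":41,"ppu":31}],"jp":{"j":[64,67,46,45,53],"qa":[30,37,10,87,95],"tlo":[4,3,70,70,59]}}
After op 8 (add /ibr/1 98): {"bs":[[57,40,56],[61,89,3]],"hq":[[8,65],[22,45,2,69,72],[50,77,30,69],[24,27,77],[75,1]],"ibr":[7,98,[83,73],40,{"b":76,"m":41,"ppu":31}],"jp":{"j":[64,67,46,45,53],"qa":[30,37,10,87,95],"tlo":[4,3,70,70,59]}}
After op 9 (remove /hq/4): {"bs":[[57,40,56],[61,89,3]],"hq":[[8,65],[22,45,2,69,72],[50,77,30,69],[24,27,77]],"ibr":[7,98,[83,73],40,{"b":76,"m":41,"ppu":31}],"jp":{"j":[64,67,46,45,53],"qa":[30,37,10,87,95],"tlo":[4,3,70,70,59]}}
After op 10 (replace /jp 74): {"bs":[[57,40,56],[61,89,3]],"hq":[[8,65],[22,45,2,69,72],[50,77,30,69],[24,27,77]],"ibr":[7,98,[83,73],40,{"b":76,"m":41,"ppu":31}],"jp":74}
After op 11 (remove /hq/2/3): {"bs":[[57,40,56],[61,89,3]],"hq":[[8,65],[22,45,2,69,72],[50,77,30],[24,27,77]],"ibr":[7,98,[83,73],40,{"b":76,"m":41,"ppu":31}],"jp":74}
After op 12 (replace /bs/1/0 76): {"bs":[[57,40,56],[76,89,3]],"hq":[[8,65],[22,45,2,69,72],[50,77,30],[24,27,77]],"ibr":[7,98,[83,73],40,{"b":76,"m":41,"ppu":31}],"jp":74}
After op 13 (remove /hq/1/4): {"bs":[[57,40,56],[76,89,3]],"hq":[[8,65],[22,45,2,69],[50,77,30],[24,27,77]],"ibr":[7,98,[83,73],40,{"b":76,"m":41,"ppu":31}],"jp":74}
After op 14 (remove /ibr/1): {"bs":[[57,40,56],[76,89,3]],"hq":[[8,65],[22,45,2,69],[50,77,30],[24,27,77]],"ibr":[7,[83,73],40,{"b":76,"m":41,"ppu":31}],"jp":74}
After op 15 (replace /ibr 33): {"bs":[[57,40,56],[76,89,3]],"hq":[[8,65],[22,45,2,69],[50,77,30],[24,27,77]],"ibr":33,"jp":74}
After op 16 (add /hq/3/3 79): {"bs":[[57,40,56],[76,89,3]],"hq":[[8,65],[22,45,2,69],[50,77,30],[24,27,77,79]],"ibr":33,"jp":74}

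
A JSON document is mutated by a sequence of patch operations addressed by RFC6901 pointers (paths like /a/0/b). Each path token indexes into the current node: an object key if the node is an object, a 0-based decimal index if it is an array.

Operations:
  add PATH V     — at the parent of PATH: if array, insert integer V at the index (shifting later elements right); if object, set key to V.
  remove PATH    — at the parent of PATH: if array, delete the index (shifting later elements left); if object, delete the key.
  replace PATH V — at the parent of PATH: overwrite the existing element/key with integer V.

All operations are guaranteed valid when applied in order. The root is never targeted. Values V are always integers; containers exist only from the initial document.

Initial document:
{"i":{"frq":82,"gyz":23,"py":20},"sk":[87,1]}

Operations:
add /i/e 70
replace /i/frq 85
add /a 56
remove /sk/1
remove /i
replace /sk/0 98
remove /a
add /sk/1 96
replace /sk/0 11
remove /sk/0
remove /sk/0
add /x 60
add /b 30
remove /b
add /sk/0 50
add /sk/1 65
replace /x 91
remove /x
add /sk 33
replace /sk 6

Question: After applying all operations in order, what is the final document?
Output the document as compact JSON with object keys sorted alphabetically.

After op 1 (add /i/e 70): {"i":{"e":70,"frq":82,"gyz":23,"py":20},"sk":[87,1]}
After op 2 (replace /i/frq 85): {"i":{"e":70,"frq":85,"gyz":23,"py":20},"sk":[87,1]}
After op 3 (add /a 56): {"a":56,"i":{"e":70,"frq":85,"gyz":23,"py":20},"sk":[87,1]}
After op 4 (remove /sk/1): {"a":56,"i":{"e":70,"frq":85,"gyz":23,"py":20},"sk":[87]}
After op 5 (remove /i): {"a":56,"sk":[87]}
After op 6 (replace /sk/0 98): {"a":56,"sk":[98]}
After op 7 (remove /a): {"sk":[98]}
After op 8 (add /sk/1 96): {"sk":[98,96]}
After op 9 (replace /sk/0 11): {"sk":[11,96]}
After op 10 (remove /sk/0): {"sk":[96]}
After op 11 (remove /sk/0): {"sk":[]}
After op 12 (add /x 60): {"sk":[],"x":60}
After op 13 (add /b 30): {"b":30,"sk":[],"x":60}
After op 14 (remove /b): {"sk":[],"x":60}
After op 15 (add /sk/0 50): {"sk":[50],"x":60}
After op 16 (add /sk/1 65): {"sk":[50,65],"x":60}
After op 17 (replace /x 91): {"sk":[50,65],"x":91}
After op 18 (remove /x): {"sk":[50,65]}
After op 19 (add /sk 33): {"sk":33}
After op 20 (replace /sk 6): {"sk":6}

Answer: {"sk":6}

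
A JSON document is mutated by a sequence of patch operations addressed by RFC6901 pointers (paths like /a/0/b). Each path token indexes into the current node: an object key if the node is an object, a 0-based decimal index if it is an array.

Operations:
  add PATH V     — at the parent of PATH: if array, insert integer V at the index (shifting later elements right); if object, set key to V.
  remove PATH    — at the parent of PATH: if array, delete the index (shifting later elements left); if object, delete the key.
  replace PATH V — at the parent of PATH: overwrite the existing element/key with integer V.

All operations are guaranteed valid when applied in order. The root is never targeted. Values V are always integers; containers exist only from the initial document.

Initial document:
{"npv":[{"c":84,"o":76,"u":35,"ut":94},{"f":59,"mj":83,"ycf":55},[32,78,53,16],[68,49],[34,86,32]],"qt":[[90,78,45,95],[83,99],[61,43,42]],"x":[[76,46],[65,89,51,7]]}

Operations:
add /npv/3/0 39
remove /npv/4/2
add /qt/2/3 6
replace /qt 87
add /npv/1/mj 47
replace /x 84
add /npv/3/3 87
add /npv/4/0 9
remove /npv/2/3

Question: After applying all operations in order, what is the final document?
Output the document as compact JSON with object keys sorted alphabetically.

Answer: {"npv":[{"c":84,"o":76,"u":35,"ut":94},{"f":59,"mj":47,"ycf":55},[32,78,53],[39,68,49,87],[9,34,86]],"qt":87,"x":84}

Derivation:
After op 1 (add /npv/3/0 39): {"npv":[{"c":84,"o":76,"u":35,"ut":94},{"f":59,"mj":83,"ycf":55},[32,78,53,16],[39,68,49],[34,86,32]],"qt":[[90,78,45,95],[83,99],[61,43,42]],"x":[[76,46],[65,89,51,7]]}
After op 2 (remove /npv/4/2): {"npv":[{"c":84,"o":76,"u":35,"ut":94},{"f":59,"mj":83,"ycf":55},[32,78,53,16],[39,68,49],[34,86]],"qt":[[90,78,45,95],[83,99],[61,43,42]],"x":[[76,46],[65,89,51,7]]}
After op 3 (add /qt/2/3 6): {"npv":[{"c":84,"o":76,"u":35,"ut":94},{"f":59,"mj":83,"ycf":55},[32,78,53,16],[39,68,49],[34,86]],"qt":[[90,78,45,95],[83,99],[61,43,42,6]],"x":[[76,46],[65,89,51,7]]}
After op 4 (replace /qt 87): {"npv":[{"c":84,"o":76,"u":35,"ut":94},{"f":59,"mj":83,"ycf":55},[32,78,53,16],[39,68,49],[34,86]],"qt":87,"x":[[76,46],[65,89,51,7]]}
After op 5 (add /npv/1/mj 47): {"npv":[{"c":84,"o":76,"u":35,"ut":94},{"f":59,"mj":47,"ycf":55},[32,78,53,16],[39,68,49],[34,86]],"qt":87,"x":[[76,46],[65,89,51,7]]}
After op 6 (replace /x 84): {"npv":[{"c":84,"o":76,"u":35,"ut":94},{"f":59,"mj":47,"ycf":55},[32,78,53,16],[39,68,49],[34,86]],"qt":87,"x":84}
After op 7 (add /npv/3/3 87): {"npv":[{"c":84,"o":76,"u":35,"ut":94},{"f":59,"mj":47,"ycf":55},[32,78,53,16],[39,68,49,87],[34,86]],"qt":87,"x":84}
After op 8 (add /npv/4/0 9): {"npv":[{"c":84,"o":76,"u":35,"ut":94},{"f":59,"mj":47,"ycf":55},[32,78,53,16],[39,68,49,87],[9,34,86]],"qt":87,"x":84}
After op 9 (remove /npv/2/3): {"npv":[{"c":84,"o":76,"u":35,"ut":94},{"f":59,"mj":47,"ycf":55},[32,78,53],[39,68,49,87],[9,34,86]],"qt":87,"x":84}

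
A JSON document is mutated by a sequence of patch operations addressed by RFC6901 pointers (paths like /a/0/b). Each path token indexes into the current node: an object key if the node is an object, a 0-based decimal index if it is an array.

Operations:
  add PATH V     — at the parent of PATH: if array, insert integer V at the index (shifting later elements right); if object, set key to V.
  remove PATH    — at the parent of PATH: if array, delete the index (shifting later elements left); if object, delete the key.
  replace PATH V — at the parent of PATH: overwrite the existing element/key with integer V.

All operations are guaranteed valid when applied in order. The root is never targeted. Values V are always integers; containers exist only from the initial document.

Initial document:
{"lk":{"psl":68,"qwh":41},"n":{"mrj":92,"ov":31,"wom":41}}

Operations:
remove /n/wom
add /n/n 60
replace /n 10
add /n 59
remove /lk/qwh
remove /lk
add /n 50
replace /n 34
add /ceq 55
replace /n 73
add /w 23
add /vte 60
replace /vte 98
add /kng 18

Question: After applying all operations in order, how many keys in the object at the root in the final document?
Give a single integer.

Answer: 5

Derivation:
After op 1 (remove /n/wom): {"lk":{"psl":68,"qwh":41},"n":{"mrj":92,"ov":31}}
After op 2 (add /n/n 60): {"lk":{"psl":68,"qwh":41},"n":{"mrj":92,"n":60,"ov":31}}
After op 3 (replace /n 10): {"lk":{"psl":68,"qwh":41},"n":10}
After op 4 (add /n 59): {"lk":{"psl":68,"qwh":41},"n":59}
After op 5 (remove /lk/qwh): {"lk":{"psl":68},"n":59}
After op 6 (remove /lk): {"n":59}
After op 7 (add /n 50): {"n":50}
After op 8 (replace /n 34): {"n":34}
After op 9 (add /ceq 55): {"ceq":55,"n":34}
After op 10 (replace /n 73): {"ceq":55,"n":73}
After op 11 (add /w 23): {"ceq":55,"n":73,"w":23}
After op 12 (add /vte 60): {"ceq":55,"n":73,"vte":60,"w":23}
After op 13 (replace /vte 98): {"ceq":55,"n":73,"vte":98,"w":23}
After op 14 (add /kng 18): {"ceq":55,"kng":18,"n":73,"vte":98,"w":23}
Size at the root: 5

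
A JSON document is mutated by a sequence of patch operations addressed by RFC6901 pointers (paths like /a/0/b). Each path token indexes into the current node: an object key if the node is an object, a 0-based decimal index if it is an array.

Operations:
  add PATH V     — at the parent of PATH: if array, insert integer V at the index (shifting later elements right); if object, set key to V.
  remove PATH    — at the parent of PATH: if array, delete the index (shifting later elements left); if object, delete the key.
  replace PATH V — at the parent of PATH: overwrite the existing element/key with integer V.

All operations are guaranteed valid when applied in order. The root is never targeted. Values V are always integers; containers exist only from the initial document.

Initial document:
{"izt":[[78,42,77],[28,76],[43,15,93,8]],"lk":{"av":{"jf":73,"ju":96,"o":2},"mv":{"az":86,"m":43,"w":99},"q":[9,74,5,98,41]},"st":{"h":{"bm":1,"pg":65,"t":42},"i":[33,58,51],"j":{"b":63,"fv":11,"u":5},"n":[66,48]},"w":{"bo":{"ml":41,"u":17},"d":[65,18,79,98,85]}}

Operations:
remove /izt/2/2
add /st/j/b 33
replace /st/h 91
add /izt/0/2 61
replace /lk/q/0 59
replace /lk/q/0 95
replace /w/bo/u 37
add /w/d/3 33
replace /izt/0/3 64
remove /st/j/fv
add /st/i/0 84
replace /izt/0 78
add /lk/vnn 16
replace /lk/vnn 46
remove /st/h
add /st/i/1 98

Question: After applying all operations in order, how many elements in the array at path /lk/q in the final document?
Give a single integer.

After op 1 (remove /izt/2/2): {"izt":[[78,42,77],[28,76],[43,15,8]],"lk":{"av":{"jf":73,"ju":96,"o":2},"mv":{"az":86,"m":43,"w":99},"q":[9,74,5,98,41]},"st":{"h":{"bm":1,"pg":65,"t":42},"i":[33,58,51],"j":{"b":63,"fv":11,"u":5},"n":[66,48]},"w":{"bo":{"ml":41,"u":17},"d":[65,18,79,98,85]}}
After op 2 (add /st/j/b 33): {"izt":[[78,42,77],[28,76],[43,15,8]],"lk":{"av":{"jf":73,"ju":96,"o":2},"mv":{"az":86,"m":43,"w":99},"q":[9,74,5,98,41]},"st":{"h":{"bm":1,"pg":65,"t":42},"i":[33,58,51],"j":{"b":33,"fv":11,"u":5},"n":[66,48]},"w":{"bo":{"ml":41,"u":17},"d":[65,18,79,98,85]}}
After op 3 (replace /st/h 91): {"izt":[[78,42,77],[28,76],[43,15,8]],"lk":{"av":{"jf":73,"ju":96,"o":2},"mv":{"az":86,"m":43,"w":99},"q":[9,74,5,98,41]},"st":{"h":91,"i":[33,58,51],"j":{"b":33,"fv":11,"u":5},"n":[66,48]},"w":{"bo":{"ml":41,"u":17},"d":[65,18,79,98,85]}}
After op 4 (add /izt/0/2 61): {"izt":[[78,42,61,77],[28,76],[43,15,8]],"lk":{"av":{"jf":73,"ju":96,"o":2},"mv":{"az":86,"m":43,"w":99},"q":[9,74,5,98,41]},"st":{"h":91,"i":[33,58,51],"j":{"b":33,"fv":11,"u":5},"n":[66,48]},"w":{"bo":{"ml":41,"u":17},"d":[65,18,79,98,85]}}
After op 5 (replace /lk/q/0 59): {"izt":[[78,42,61,77],[28,76],[43,15,8]],"lk":{"av":{"jf":73,"ju":96,"o":2},"mv":{"az":86,"m":43,"w":99},"q":[59,74,5,98,41]},"st":{"h":91,"i":[33,58,51],"j":{"b":33,"fv":11,"u":5},"n":[66,48]},"w":{"bo":{"ml":41,"u":17},"d":[65,18,79,98,85]}}
After op 6 (replace /lk/q/0 95): {"izt":[[78,42,61,77],[28,76],[43,15,8]],"lk":{"av":{"jf":73,"ju":96,"o":2},"mv":{"az":86,"m":43,"w":99},"q":[95,74,5,98,41]},"st":{"h":91,"i":[33,58,51],"j":{"b":33,"fv":11,"u":5},"n":[66,48]},"w":{"bo":{"ml":41,"u":17},"d":[65,18,79,98,85]}}
After op 7 (replace /w/bo/u 37): {"izt":[[78,42,61,77],[28,76],[43,15,8]],"lk":{"av":{"jf":73,"ju":96,"o":2},"mv":{"az":86,"m":43,"w":99},"q":[95,74,5,98,41]},"st":{"h":91,"i":[33,58,51],"j":{"b":33,"fv":11,"u":5},"n":[66,48]},"w":{"bo":{"ml":41,"u":37},"d":[65,18,79,98,85]}}
After op 8 (add /w/d/3 33): {"izt":[[78,42,61,77],[28,76],[43,15,8]],"lk":{"av":{"jf":73,"ju":96,"o":2},"mv":{"az":86,"m":43,"w":99},"q":[95,74,5,98,41]},"st":{"h":91,"i":[33,58,51],"j":{"b":33,"fv":11,"u":5},"n":[66,48]},"w":{"bo":{"ml":41,"u":37},"d":[65,18,79,33,98,85]}}
After op 9 (replace /izt/0/3 64): {"izt":[[78,42,61,64],[28,76],[43,15,8]],"lk":{"av":{"jf":73,"ju":96,"o":2},"mv":{"az":86,"m":43,"w":99},"q":[95,74,5,98,41]},"st":{"h":91,"i":[33,58,51],"j":{"b":33,"fv":11,"u":5},"n":[66,48]},"w":{"bo":{"ml":41,"u":37},"d":[65,18,79,33,98,85]}}
After op 10 (remove /st/j/fv): {"izt":[[78,42,61,64],[28,76],[43,15,8]],"lk":{"av":{"jf":73,"ju":96,"o":2},"mv":{"az":86,"m":43,"w":99},"q":[95,74,5,98,41]},"st":{"h":91,"i":[33,58,51],"j":{"b":33,"u":5},"n":[66,48]},"w":{"bo":{"ml":41,"u":37},"d":[65,18,79,33,98,85]}}
After op 11 (add /st/i/0 84): {"izt":[[78,42,61,64],[28,76],[43,15,8]],"lk":{"av":{"jf":73,"ju":96,"o":2},"mv":{"az":86,"m":43,"w":99},"q":[95,74,5,98,41]},"st":{"h":91,"i":[84,33,58,51],"j":{"b":33,"u":5},"n":[66,48]},"w":{"bo":{"ml":41,"u":37},"d":[65,18,79,33,98,85]}}
After op 12 (replace /izt/0 78): {"izt":[78,[28,76],[43,15,8]],"lk":{"av":{"jf":73,"ju":96,"o":2},"mv":{"az":86,"m":43,"w":99},"q":[95,74,5,98,41]},"st":{"h":91,"i":[84,33,58,51],"j":{"b":33,"u":5},"n":[66,48]},"w":{"bo":{"ml":41,"u":37},"d":[65,18,79,33,98,85]}}
After op 13 (add /lk/vnn 16): {"izt":[78,[28,76],[43,15,8]],"lk":{"av":{"jf":73,"ju":96,"o":2},"mv":{"az":86,"m":43,"w":99},"q":[95,74,5,98,41],"vnn":16},"st":{"h":91,"i":[84,33,58,51],"j":{"b":33,"u":5},"n":[66,48]},"w":{"bo":{"ml":41,"u":37},"d":[65,18,79,33,98,85]}}
After op 14 (replace /lk/vnn 46): {"izt":[78,[28,76],[43,15,8]],"lk":{"av":{"jf":73,"ju":96,"o":2},"mv":{"az":86,"m":43,"w":99},"q":[95,74,5,98,41],"vnn":46},"st":{"h":91,"i":[84,33,58,51],"j":{"b":33,"u":5},"n":[66,48]},"w":{"bo":{"ml":41,"u":37},"d":[65,18,79,33,98,85]}}
After op 15 (remove /st/h): {"izt":[78,[28,76],[43,15,8]],"lk":{"av":{"jf":73,"ju":96,"o":2},"mv":{"az":86,"m":43,"w":99},"q":[95,74,5,98,41],"vnn":46},"st":{"i":[84,33,58,51],"j":{"b":33,"u":5},"n":[66,48]},"w":{"bo":{"ml":41,"u":37},"d":[65,18,79,33,98,85]}}
After op 16 (add /st/i/1 98): {"izt":[78,[28,76],[43,15,8]],"lk":{"av":{"jf":73,"ju":96,"o":2},"mv":{"az":86,"m":43,"w":99},"q":[95,74,5,98,41],"vnn":46},"st":{"i":[84,98,33,58,51],"j":{"b":33,"u":5},"n":[66,48]},"w":{"bo":{"ml":41,"u":37},"d":[65,18,79,33,98,85]}}
Size at path /lk/q: 5

Answer: 5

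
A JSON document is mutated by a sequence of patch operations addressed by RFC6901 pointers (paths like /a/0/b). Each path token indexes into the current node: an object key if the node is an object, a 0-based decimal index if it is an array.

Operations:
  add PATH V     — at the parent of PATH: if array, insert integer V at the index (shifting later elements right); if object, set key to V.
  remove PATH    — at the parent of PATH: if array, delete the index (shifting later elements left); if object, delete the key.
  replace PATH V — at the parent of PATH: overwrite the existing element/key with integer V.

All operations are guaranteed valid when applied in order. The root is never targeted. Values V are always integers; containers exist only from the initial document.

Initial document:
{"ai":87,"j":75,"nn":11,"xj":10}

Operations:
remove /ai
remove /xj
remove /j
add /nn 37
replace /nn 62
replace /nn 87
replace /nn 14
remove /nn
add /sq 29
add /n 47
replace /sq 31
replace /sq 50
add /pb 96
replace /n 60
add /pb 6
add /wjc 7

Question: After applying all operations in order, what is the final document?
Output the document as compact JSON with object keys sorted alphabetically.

After op 1 (remove /ai): {"j":75,"nn":11,"xj":10}
After op 2 (remove /xj): {"j":75,"nn":11}
After op 3 (remove /j): {"nn":11}
After op 4 (add /nn 37): {"nn":37}
After op 5 (replace /nn 62): {"nn":62}
After op 6 (replace /nn 87): {"nn":87}
After op 7 (replace /nn 14): {"nn":14}
After op 8 (remove /nn): {}
After op 9 (add /sq 29): {"sq":29}
After op 10 (add /n 47): {"n":47,"sq":29}
After op 11 (replace /sq 31): {"n":47,"sq":31}
After op 12 (replace /sq 50): {"n":47,"sq":50}
After op 13 (add /pb 96): {"n":47,"pb":96,"sq":50}
After op 14 (replace /n 60): {"n":60,"pb":96,"sq":50}
After op 15 (add /pb 6): {"n":60,"pb":6,"sq":50}
After op 16 (add /wjc 7): {"n":60,"pb":6,"sq":50,"wjc":7}

Answer: {"n":60,"pb":6,"sq":50,"wjc":7}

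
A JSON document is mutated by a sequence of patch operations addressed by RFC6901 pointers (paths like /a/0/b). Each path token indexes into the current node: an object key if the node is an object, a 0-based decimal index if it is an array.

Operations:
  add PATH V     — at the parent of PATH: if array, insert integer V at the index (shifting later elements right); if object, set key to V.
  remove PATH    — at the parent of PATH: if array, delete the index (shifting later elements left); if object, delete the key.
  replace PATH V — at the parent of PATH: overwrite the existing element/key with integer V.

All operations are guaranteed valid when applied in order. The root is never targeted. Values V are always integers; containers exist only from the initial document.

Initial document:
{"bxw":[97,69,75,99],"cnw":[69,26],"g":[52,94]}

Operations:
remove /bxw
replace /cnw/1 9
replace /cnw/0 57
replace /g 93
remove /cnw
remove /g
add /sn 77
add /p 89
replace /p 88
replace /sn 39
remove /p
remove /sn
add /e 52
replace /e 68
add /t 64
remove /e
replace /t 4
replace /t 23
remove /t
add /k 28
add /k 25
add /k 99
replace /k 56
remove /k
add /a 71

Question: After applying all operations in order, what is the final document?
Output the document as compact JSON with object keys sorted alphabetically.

After op 1 (remove /bxw): {"cnw":[69,26],"g":[52,94]}
After op 2 (replace /cnw/1 9): {"cnw":[69,9],"g":[52,94]}
After op 3 (replace /cnw/0 57): {"cnw":[57,9],"g":[52,94]}
After op 4 (replace /g 93): {"cnw":[57,9],"g":93}
After op 5 (remove /cnw): {"g":93}
After op 6 (remove /g): {}
After op 7 (add /sn 77): {"sn":77}
After op 8 (add /p 89): {"p":89,"sn":77}
After op 9 (replace /p 88): {"p":88,"sn":77}
After op 10 (replace /sn 39): {"p":88,"sn":39}
After op 11 (remove /p): {"sn":39}
After op 12 (remove /sn): {}
After op 13 (add /e 52): {"e":52}
After op 14 (replace /e 68): {"e":68}
After op 15 (add /t 64): {"e":68,"t":64}
After op 16 (remove /e): {"t":64}
After op 17 (replace /t 4): {"t":4}
After op 18 (replace /t 23): {"t":23}
After op 19 (remove /t): {}
After op 20 (add /k 28): {"k":28}
After op 21 (add /k 25): {"k":25}
After op 22 (add /k 99): {"k":99}
After op 23 (replace /k 56): {"k":56}
After op 24 (remove /k): {}
After op 25 (add /a 71): {"a":71}

Answer: {"a":71}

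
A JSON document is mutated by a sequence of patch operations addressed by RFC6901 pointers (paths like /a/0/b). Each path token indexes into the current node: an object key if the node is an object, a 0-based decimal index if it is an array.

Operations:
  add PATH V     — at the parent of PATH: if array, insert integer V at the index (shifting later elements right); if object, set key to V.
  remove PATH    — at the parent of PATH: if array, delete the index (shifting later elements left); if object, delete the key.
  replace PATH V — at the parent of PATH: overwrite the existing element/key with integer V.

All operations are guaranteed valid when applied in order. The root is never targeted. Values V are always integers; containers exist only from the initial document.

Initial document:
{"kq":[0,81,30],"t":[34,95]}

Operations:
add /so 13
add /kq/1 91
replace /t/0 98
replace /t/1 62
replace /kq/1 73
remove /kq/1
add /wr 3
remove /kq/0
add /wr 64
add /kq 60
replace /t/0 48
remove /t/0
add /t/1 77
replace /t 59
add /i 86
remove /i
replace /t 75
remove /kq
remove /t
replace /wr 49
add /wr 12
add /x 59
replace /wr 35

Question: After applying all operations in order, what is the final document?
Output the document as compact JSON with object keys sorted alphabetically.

Answer: {"so":13,"wr":35,"x":59}

Derivation:
After op 1 (add /so 13): {"kq":[0,81,30],"so":13,"t":[34,95]}
After op 2 (add /kq/1 91): {"kq":[0,91,81,30],"so":13,"t":[34,95]}
After op 3 (replace /t/0 98): {"kq":[0,91,81,30],"so":13,"t":[98,95]}
After op 4 (replace /t/1 62): {"kq":[0,91,81,30],"so":13,"t":[98,62]}
After op 5 (replace /kq/1 73): {"kq":[0,73,81,30],"so":13,"t":[98,62]}
After op 6 (remove /kq/1): {"kq":[0,81,30],"so":13,"t":[98,62]}
After op 7 (add /wr 3): {"kq":[0,81,30],"so":13,"t":[98,62],"wr":3}
After op 8 (remove /kq/0): {"kq":[81,30],"so":13,"t":[98,62],"wr":3}
After op 9 (add /wr 64): {"kq":[81,30],"so":13,"t":[98,62],"wr":64}
After op 10 (add /kq 60): {"kq":60,"so":13,"t":[98,62],"wr":64}
After op 11 (replace /t/0 48): {"kq":60,"so":13,"t":[48,62],"wr":64}
After op 12 (remove /t/0): {"kq":60,"so":13,"t":[62],"wr":64}
After op 13 (add /t/1 77): {"kq":60,"so":13,"t":[62,77],"wr":64}
After op 14 (replace /t 59): {"kq":60,"so":13,"t":59,"wr":64}
After op 15 (add /i 86): {"i":86,"kq":60,"so":13,"t":59,"wr":64}
After op 16 (remove /i): {"kq":60,"so":13,"t":59,"wr":64}
After op 17 (replace /t 75): {"kq":60,"so":13,"t":75,"wr":64}
After op 18 (remove /kq): {"so":13,"t":75,"wr":64}
After op 19 (remove /t): {"so":13,"wr":64}
After op 20 (replace /wr 49): {"so":13,"wr":49}
After op 21 (add /wr 12): {"so":13,"wr":12}
After op 22 (add /x 59): {"so":13,"wr":12,"x":59}
After op 23 (replace /wr 35): {"so":13,"wr":35,"x":59}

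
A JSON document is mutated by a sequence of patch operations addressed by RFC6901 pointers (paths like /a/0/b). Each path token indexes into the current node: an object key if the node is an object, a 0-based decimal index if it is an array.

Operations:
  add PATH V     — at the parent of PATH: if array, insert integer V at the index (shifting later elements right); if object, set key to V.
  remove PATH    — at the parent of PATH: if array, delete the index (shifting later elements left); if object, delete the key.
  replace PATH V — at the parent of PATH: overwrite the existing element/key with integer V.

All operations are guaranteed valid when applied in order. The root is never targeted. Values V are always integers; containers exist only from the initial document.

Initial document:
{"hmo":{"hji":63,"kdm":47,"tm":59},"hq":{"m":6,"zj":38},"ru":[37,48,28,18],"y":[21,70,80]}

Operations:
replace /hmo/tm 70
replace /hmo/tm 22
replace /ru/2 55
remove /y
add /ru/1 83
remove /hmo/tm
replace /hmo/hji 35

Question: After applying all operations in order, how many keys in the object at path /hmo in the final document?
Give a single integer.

Answer: 2

Derivation:
After op 1 (replace /hmo/tm 70): {"hmo":{"hji":63,"kdm":47,"tm":70},"hq":{"m":6,"zj":38},"ru":[37,48,28,18],"y":[21,70,80]}
After op 2 (replace /hmo/tm 22): {"hmo":{"hji":63,"kdm":47,"tm":22},"hq":{"m":6,"zj":38},"ru":[37,48,28,18],"y":[21,70,80]}
After op 3 (replace /ru/2 55): {"hmo":{"hji":63,"kdm":47,"tm":22},"hq":{"m":6,"zj":38},"ru":[37,48,55,18],"y":[21,70,80]}
After op 4 (remove /y): {"hmo":{"hji":63,"kdm":47,"tm":22},"hq":{"m":6,"zj":38},"ru":[37,48,55,18]}
After op 5 (add /ru/1 83): {"hmo":{"hji":63,"kdm":47,"tm":22},"hq":{"m":6,"zj":38},"ru":[37,83,48,55,18]}
After op 6 (remove /hmo/tm): {"hmo":{"hji":63,"kdm":47},"hq":{"m":6,"zj":38},"ru":[37,83,48,55,18]}
After op 7 (replace /hmo/hji 35): {"hmo":{"hji":35,"kdm":47},"hq":{"m":6,"zj":38},"ru":[37,83,48,55,18]}
Size at path /hmo: 2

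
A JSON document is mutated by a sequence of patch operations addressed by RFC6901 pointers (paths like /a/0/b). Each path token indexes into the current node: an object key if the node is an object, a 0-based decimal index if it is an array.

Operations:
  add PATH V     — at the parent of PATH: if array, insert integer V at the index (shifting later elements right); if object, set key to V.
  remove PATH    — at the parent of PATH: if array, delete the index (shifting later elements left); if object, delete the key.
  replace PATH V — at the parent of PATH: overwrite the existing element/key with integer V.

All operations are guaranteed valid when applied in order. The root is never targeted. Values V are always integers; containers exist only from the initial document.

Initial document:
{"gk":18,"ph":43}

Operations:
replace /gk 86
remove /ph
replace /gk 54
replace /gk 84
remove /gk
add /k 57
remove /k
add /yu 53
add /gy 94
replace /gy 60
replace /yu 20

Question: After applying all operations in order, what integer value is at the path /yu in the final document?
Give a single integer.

After op 1 (replace /gk 86): {"gk":86,"ph":43}
After op 2 (remove /ph): {"gk":86}
After op 3 (replace /gk 54): {"gk":54}
After op 4 (replace /gk 84): {"gk":84}
After op 5 (remove /gk): {}
After op 6 (add /k 57): {"k":57}
After op 7 (remove /k): {}
After op 8 (add /yu 53): {"yu":53}
After op 9 (add /gy 94): {"gy":94,"yu":53}
After op 10 (replace /gy 60): {"gy":60,"yu":53}
After op 11 (replace /yu 20): {"gy":60,"yu":20}
Value at /yu: 20

Answer: 20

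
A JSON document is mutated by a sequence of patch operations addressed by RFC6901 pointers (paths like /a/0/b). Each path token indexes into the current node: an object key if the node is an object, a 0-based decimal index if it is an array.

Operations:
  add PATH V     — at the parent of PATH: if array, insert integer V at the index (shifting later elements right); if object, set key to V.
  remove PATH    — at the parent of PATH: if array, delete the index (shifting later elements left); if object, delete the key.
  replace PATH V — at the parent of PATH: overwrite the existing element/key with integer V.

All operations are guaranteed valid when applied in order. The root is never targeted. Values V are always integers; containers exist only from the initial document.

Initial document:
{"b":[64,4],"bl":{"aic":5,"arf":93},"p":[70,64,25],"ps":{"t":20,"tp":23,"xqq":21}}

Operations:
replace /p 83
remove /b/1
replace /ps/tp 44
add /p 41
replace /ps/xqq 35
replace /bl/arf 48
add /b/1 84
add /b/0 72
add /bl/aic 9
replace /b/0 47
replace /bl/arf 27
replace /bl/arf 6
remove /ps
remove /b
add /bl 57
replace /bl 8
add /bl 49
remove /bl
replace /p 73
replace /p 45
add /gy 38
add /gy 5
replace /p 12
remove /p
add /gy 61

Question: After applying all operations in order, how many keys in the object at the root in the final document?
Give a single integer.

Answer: 1

Derivation:
After op 1 (replace /p 83): {"b":[64,4],"bl":{"aic":5,"arf":93},"p":83,"ps":{"t":20,"tp":23,"xqq":21}}
After op 2 (remove /b/1): {"b":[64],"bl":{"aic":5,"arf":93},"p":83,"ps":{"t":20,"tp":23,"xqq":21}}
After op 3 (replace /ps/tp 44): {"b":[64],"bl":{"aic":5,"arf":93},"p":83,"ps":{"t":20,"tp":44,"xqq":21}}
After op 4 (add /p 41): {"b":[64],"bl":{"aic":5,"arf":93},"p":41,"ps":{"t":20,"tp":44,"xqq":21}}
After op 5 (replace /ps/xqq 35): {"b":[64],"bl":{"aic":5,"arf":93},"p":41,"ps":{"t":20,"tp":44,"xqq":35}}
After op 6 (replace /bl/arf 48): {"b":[64],"bl":{"aic":5,"arf":48},"p":41,"ps":{"t":20,"tp":44,"xqq":35}}
After op 7 (add /b/1 84): {"b":[64,84],"bl":{"aic":5,"arf":48},"p":41,"ps":{"t":20,"tp":44,"xqq":35}}
After op 8 (add /b/0 72): {"b":[72,64,84],"bl":{"aic":5,"arf":48},"p":41,"ps":{"t":20,"tp":44,"xqq":35}}
After op 9 (add /bl/aic 9): {"b":[72,64,84],"bl":{"aic":9,"arf":48},"p":41,"ps":{"t":20,"tp":44,"xqq":35}}
After op 10 (replace /b/0 47): {"b":[47,64,84],"bl":{"aic":9,"arf":48},"p":41,"ps":{"t":20,"tp":44,"xqq":35}}
After op 11 (replace /bl/arf 27): {"b":[47,64,84],"bl":{"aic":9,"arf":27},"p":41,"ps":{"t":20,"tp":44,"xqq":35}}
After op 12 (replace /bl/arf 6): {"b":[47,64,84],"bl":{"aic":9,"arf":6},"p":41,"ps":{"t":20,"tp":44,"xqq":35}}
After op 13 (remove /ps): {"b":[47,64,84],"bl":{"aic":9,"arf":6},"p":41}
After op 14 (remove /b): {"bl":{"aic":9,"arf":6},"p":41}
After op 15 (add /bl 57): {"bl":57,"p":41}
After op 16 (replace /bl 8): {"bl":8,"p":41}
After op 17 (add /bl 49): {"bl":49,"p":41}
After op 18 (remove /bl): {"p":41}
After op 19 (replace /p 73): {"p":73}
After op 20 (replace /p 45): {"p":45}
After op 21 (add /gy 38): {"gy":38,"p":45}
After op 22 (add /gy 5): {"gy":5,"p":45}
After op 23 (replace /p 12): {"gy":5,"p":12}
After op 24 (remove /p): {"gy":5}
After op 25 (add /gy 61): {"gy":61}
Size at the root: 1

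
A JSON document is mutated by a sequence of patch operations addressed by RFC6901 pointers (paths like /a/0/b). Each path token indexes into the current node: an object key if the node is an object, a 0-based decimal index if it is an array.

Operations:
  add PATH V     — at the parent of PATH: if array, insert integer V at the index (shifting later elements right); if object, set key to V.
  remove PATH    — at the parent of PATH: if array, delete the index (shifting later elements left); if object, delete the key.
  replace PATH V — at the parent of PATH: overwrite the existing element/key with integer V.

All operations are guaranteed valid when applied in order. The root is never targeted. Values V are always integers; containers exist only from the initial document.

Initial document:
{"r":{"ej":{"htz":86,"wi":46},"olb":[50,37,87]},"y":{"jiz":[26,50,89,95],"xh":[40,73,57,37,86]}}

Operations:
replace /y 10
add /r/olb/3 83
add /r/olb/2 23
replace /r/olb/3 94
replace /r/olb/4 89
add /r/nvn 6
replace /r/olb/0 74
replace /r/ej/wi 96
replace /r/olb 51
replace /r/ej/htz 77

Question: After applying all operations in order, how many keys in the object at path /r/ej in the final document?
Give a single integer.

Answer: 2

Derivation:
After op 1 (replace /y 10): {"r":{"ej":{"htz":86,"wi":46},"olb":[50,37,87]},"y":10}
After op 2 (add /r/olb/3 83): {"r":{"ej":{"htz":86,"wi":46},"olb":[50,37,87,83]},"y":10}
After op 3 (add /r/olb/2 23): {"r":{"ej":{"htz":86,"wi":46},"olb":[50,37,23,87,83]},"y":10}
After op 4 (replace /r/olb/3 94): {"r":{"ej":{"htz":86,"wi":46},"olb":[50,37,23,94,83]},"y":10}
After op 5 (replace /r/olb/4 89): {"r":{"ej":{"htz":86,"wi":46},"olb":[50,37,23,94,89]},"y":10}
After op 6 (add /r/nvn 6): {"r":{"ej":{"htz":86,"wi":46},"nvn":6,"olb":[50,37,23,94,89]},"y":10}
After op 7 (replace /r/olb/0 74): {"r":{"ej":{"htz":86,"wi":46},"nvn":6,"olb":[74,37,23,94,89]},"y":10}
After op 8 (replace /r/ej/wi 96): {"r":{"ej":{"htz":86,"wi":96},"nvn":6,"olb":[74,37,23,94,89]},"y":10}
After op 9 (replace /r/olb 51): {"r":{"ej":{"htz":86,"wi":96},"nvn":6,"olb":51},"y":10}
After op 10 (replace /r/ej/htz 77): {"r":{"ej":{"htz":77,"wi":96},"nvn":6,"olb":51},"y":10}
Size at path /r/ej: 2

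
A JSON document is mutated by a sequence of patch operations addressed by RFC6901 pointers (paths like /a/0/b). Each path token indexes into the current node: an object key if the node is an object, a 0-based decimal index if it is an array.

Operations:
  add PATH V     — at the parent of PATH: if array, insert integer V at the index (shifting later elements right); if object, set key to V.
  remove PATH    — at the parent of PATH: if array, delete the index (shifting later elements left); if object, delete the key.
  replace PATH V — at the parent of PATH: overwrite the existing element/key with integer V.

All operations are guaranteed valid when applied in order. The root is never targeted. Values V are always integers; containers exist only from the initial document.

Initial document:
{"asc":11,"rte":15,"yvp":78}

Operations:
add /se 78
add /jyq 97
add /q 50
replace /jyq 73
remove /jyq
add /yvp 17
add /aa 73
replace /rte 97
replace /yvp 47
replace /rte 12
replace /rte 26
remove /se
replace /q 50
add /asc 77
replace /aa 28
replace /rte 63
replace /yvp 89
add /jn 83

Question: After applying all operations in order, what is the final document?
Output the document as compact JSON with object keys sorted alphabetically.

Answer: {"aa":28,"asc":77,"jn":83,"q":50,"rte":63,"yvp":89}

Derivation:
After op 1 (add /se 78): {"asc":11,"rte":15,"se":78,"yvp":78}
After op 2 (add /jyq 97): {"asc":11,"jyq":97,"rte":15,"se":78,"yvp":78}
After op 3 (add /q 50): {"asc":11,"jyq":97,"q":50,"rte":15,"se":78,"yvp":78}
After op 4 (replace /jyq 73): {"asc":11,"jyq":73,"q":50,"rte":15,"se":78,"yvp":78}
After op 5 (remove /jyq): {"asc":11,"q":50,"rte":15,"se":78,"yvp":78}
After op 6 (add /yvp 17): {"asc":11,"q":50,"rte":15,"se":78,"yvp":17}
After op 7 (add /aa 73): {"aa":73,"asc":11,"q":50,"rte":15,"se":78,"yvp":17}
After op 8 (replace /rte 97): {"aa":73,"asc":11,"q":50,"rte":97,"se":78,"yvp":17}
After op 9 (replace /yvp 47): {"aa":73,"asc":11,"q":50,"rte":97,"se":78,"yvp":47}
After op 10 (replace /rte 12): {"aa":73,"asc":11,"q":50,"rte":12,"se":78,"yvp":47}
After op 11 (replace /rte 26): {"aa":73,"asc":11,"q":50,"rte":26,"se":78,"yvp":47}
After op 12 (remove /se): {"aa":73,"asc":11,"q":50,"rte":26,"yvp":47}
After op 13 (replace /q 50): {"aa":73,"asc":11,"q":50,"rte":26,"yvp":47}
After op 14 (add /asc 77): {"aa":73,"asc":77,"q":50,"rte":26,"yvp":47}
After op 15 (replace /aa 28): {"aa":28,"asc":77,"q":50,"rte":26,"yvp":47}
After op 16 (replace /rte 63): {"aa":28,"asc":77,"q":50,"rte":63,"yvp":47}
After op 17 (replace /yvp 89): {"aa":28,"asc":77,"q":50,"rte":63,"yvp":89}
After op 18 (add /jn 83): {"aa":28,"asc":77,"jn":83,"q":50,"rte":63,"yvp":89}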